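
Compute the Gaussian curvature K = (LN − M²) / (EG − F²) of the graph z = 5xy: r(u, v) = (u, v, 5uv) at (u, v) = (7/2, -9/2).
K = -100/2647129

Coefficients of the first fundamental form: E = 25*v^2 + 1, F = 25*u*v, G = 25*u^2 + 1.
Coefficients of the second fundamental form: L = 0, M = 5/sqrt(25*u^2 + 25*v^2 + 1), N = 0.
Assemble K = (LN − M²)/(EG − F²) = -25/(625*u^4 + 1250*u^2*v^2 + 50*u^2 + 625*v^4 + 50*v^2 + 1). At (u, v) = (7/2, -9/2): K = -100/2647129.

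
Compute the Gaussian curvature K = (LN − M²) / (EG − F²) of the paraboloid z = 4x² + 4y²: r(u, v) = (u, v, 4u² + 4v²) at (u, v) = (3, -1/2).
K = 64/351649

Coefficients of the first fundamental form: E = 64*u^2 + 1, F = 64*u*v, G = 64*v^2 + 1.
Coefficients of the second fundamental form: L = 8/sqrt(64*u^2 + 64*v^2 + 1), M = 0, N = 8/sqrt(64*u^2 + 64*v^2 + 1).
Assemble K = (LN − M²)/(EG − F²) = 64/(4096*u^4 + 8192*u^2*v^2 + 128*u^2 + 4096*v^4 + 128*v^2 + 1). At (u, v) = (3, -1/2): K = 64/351649.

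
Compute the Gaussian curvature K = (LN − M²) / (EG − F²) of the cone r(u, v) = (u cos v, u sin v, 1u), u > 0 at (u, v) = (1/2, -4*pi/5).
K = 0

Coefficients of the first fundamental form: E = 2, F = 0, G = u^2.
Coefficients of the second fundamental form: L = 0, M = 0, N = sqrt(2)*u^2/(2*Abs(u)).
Assemble K = (LN − M²)/(EG − F²) = 0. At (u, v) = (1/2, -4*pi/5): K = 0.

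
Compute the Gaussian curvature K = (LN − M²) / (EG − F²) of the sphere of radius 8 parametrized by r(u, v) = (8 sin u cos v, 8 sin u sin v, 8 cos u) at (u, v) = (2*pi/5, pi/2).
K = 1/64

Coefficients of the first fundamental form: E = 64, F = 0, G = 64*sin(u)^2.
Coefficients of the second fundamental form: L = -8*sin(u)/Abs(sin(u)), M = 0, N = -8*sin(u)^3/Abs(sin(u)).
Assemble K = (LN − M²)/(EG − F²) = 1/64. At (u, v) = (2*pi/5, pi/2): K = 1/64.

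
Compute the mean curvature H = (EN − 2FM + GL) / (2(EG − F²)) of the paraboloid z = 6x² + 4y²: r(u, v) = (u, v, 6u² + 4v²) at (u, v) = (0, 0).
H = 10

With E = 144*u^2 + 1, F = 96*u*v, G = 64*v^2 + 1, L = 12/sqrt(144*u^2 + 64*v^2 + 1), M = 0, N = 8/sqrt(144*u^2 + 64*v^2 + 1), assemble
  H = (EN − 2FM + GL) / (2(EG − F²)) = 2*(288*u^2 + 192*v^2 + 5)/(144*u^2 + 64*v^2 + 1)^(3/2).
At (u, v) = (0, 0): H = 10.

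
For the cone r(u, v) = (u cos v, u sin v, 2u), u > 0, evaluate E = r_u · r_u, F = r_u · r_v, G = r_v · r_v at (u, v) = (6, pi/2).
E = 5;  F = 0;  G = 36

Partials: r_u = (cos(v), sin(v), 2), r_v = (-u*sin(v), u*cos(v), 0). As functions of (u, v):
  E = r_u · r_u = 5,
  F = r_u · r_v = 0,
  G = r_v · r_v = u^2.
Evaluating at (u, v) = (6, pi/2): E = 5, F = 0, G = 36.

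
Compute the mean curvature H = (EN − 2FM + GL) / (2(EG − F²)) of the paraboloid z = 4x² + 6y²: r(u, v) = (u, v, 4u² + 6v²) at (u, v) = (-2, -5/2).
H = 5146*sqrt(1157)/1338649

With E = 64*u^2 + 1, F = 96*u*v, G = 144*v^2 + 1, L = 8/sqrt(64*u^2 + 144*v^2 + 1), M = 0, N = 12/sqrt(64*u^2 + 144*v^2 + 1), assemble
  H = (EN − 2FM + GL) / (2(EG − F²)) = 2*(192*u^2 + 288*v^2 + 5)/(64*u^2 + 144*v^2 + 1)^(3/2).
At (u, v) = (-2, -5/2): H = 5146*sqrt(1157)/1338649.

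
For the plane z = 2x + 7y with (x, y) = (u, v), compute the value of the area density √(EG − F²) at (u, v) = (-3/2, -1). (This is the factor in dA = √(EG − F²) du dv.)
√(EG − F²)|_{(-3/2, -1)} = 3*sqrt(6)

E = 5, F = 14, G = 50, so EG − F² = 54. Taking the positive square root: √(EG − F²) = 3*sqrt(6). At (u, v) = (-3/2, -1): 3*sqrt(6).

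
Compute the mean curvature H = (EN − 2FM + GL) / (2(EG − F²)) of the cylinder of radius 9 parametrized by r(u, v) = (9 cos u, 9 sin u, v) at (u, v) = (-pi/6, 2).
H = -1/18

With E = 81, F = 0, G = 1, L = -9, M = 0, N = 0, assemble
  H = (EN − 2FM + GL) / (2(EG − F²)) = -1/18.
At (u, v) = (-pi/6, 2): H = -1/18.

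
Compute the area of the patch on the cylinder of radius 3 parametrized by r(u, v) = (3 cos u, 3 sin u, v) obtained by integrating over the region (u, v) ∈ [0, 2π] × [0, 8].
Area = 48*pi

Area = ∫∫ √(EG − F²) du dv with √(EG − F²) = 3. Integrating over [0, 2π] × [0, 8] gives 48*pi.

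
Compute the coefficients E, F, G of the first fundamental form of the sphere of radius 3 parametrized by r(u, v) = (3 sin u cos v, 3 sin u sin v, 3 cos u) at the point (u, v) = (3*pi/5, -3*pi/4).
E = 9;  F = 0;  G = 9*sqrt(5)/8 + 45/8

Partials: r_u = (3*cos(u)*cos(v), 3*sin(v)*cos(u), -3*sin(u)), r_v = (-3*sin(u)*sin(v), 3*sin(u)*cos(v), 0). As functions of (u, v):
  E = r_u · r_u = 9,
  F = r_u · r_v = 0,
  G = r_v · r_v = 9*sin(u)^2.
Evaluating at (u, v) = (3*pi/5, -3*pi/4): E = 9, F = 0, G = 9*sqrt(5)/8 + 45/8.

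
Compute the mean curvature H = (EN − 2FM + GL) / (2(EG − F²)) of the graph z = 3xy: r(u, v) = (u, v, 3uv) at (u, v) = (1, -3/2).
H = 324/1331

With E = 9*v^2 + 1, F = 9*u*v, G = 9*u^2 + 1, L = 0, M = 3/sqrt(9*u^2 + 9*v^2 + 1), N = 0, assemble
  H = (EN − 2FM + GL) / (2(EG − F²)) = -27*u*v/(9*u^2 + 9*v^2 + 1)^(3/2).
At (u, v) = (1, -3/2): H = 324/1331.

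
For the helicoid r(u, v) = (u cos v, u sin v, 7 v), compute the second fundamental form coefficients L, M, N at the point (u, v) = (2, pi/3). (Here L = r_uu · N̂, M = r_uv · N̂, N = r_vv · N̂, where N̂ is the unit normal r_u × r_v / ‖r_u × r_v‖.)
L = 0;  M = -7*sqrt(53)/53;  N = 0

Compute the unit normal N̂(u, v) = (7*sin(v)/sqrt(u^2 + 49), -7*cos(v)/sqrt(u^2 + 49), u/sqrt(u^2 + 49)), and the second partials r_uu, r_uv, r_vv. Take dot products:
  L(u, v) = r_uu · N̂ = 0,
  M(u, v) = r_uv · N̂ = -7/sqrt(u^2 + 49),
  N(u, v) = r_vv · N̂ = 0.
Evaluating at (u, v) = (2, pi/3):
  L = 0, M = -7*sqrt(53)/53, N = 0.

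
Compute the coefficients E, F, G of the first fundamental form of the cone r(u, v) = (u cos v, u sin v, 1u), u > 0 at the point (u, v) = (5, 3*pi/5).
E = 2;  F = 0;  G = 25

Partials: r_u = (cos(v), sin(v), 1), r_v = (-u*sin(v), u*cos(v), 0). As functions of (u, v):
  E = r_u · r_u = 2,
  F = r_u · r_v = 0,
  G = r_v · r_v = u^2.
Evaluating at (u, v) = (5, 3*pi/5): E = 2, F = 0, G = 25.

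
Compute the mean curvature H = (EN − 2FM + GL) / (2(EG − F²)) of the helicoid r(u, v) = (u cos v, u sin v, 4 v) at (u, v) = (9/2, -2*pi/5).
H = 0

With E = 1, F = 0, G = u^2 + 16, L = 0, M = -4/sqrt(u^2 + 16), N = 0, assemble
  H = (EN − 2FM + GL) / (2(EG − F²)) = 0.
At (u, v) = (9/2, -2*pi/5): H = 0.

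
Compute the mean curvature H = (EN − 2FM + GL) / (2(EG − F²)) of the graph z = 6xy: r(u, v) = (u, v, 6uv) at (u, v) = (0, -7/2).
H = 0

With E = 36*v^2 + 1, F = 36*u*v, G = 36*u^2 + 1, L = 0, M = 6/sqrt(36*u^2 + 36*v^2 + 1), N = 0, assemble
  H = (EN − 2FM + GL) / (2(EG − F²)) = -216*u*v/(36*u^2 + 36*v^2 + 1)^(3/2).
At (u, v) = (0, -7/2): H = 0.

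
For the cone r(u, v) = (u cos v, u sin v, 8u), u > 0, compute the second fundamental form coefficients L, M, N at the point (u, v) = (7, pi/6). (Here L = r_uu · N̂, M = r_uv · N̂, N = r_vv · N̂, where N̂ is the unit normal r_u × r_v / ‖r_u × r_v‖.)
L = 0;  M = 0;  N = 56*sqrt(65)/65

Compute the unit normal N̂(u, v) = (-8*sqrt(65)*u*cos(v)/(65*Abs(u)), -8*sqrt(65)*u*sin(v)/(65*Abs(u)), sqrt(65)*u/(65*Abs(u))), and the second partials r_uu, r_uv, r_vv. Take dot products:
  L(u, v) = r_uu · N̂ = 0,
  M(u, v) = r_uv · N̂ = 0,
  N(u, v) = r_vv · N̂ = 8*sqrt(65)*u^2/(65*Abs(u)).
Evaluating at (u, v) = (7, pi/6):
  L = 0, M = 0, N = 56*sqrt(65)/65.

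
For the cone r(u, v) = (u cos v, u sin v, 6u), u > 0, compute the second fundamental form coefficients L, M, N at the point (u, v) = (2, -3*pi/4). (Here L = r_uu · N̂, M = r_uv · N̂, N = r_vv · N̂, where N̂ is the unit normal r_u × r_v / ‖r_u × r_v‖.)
L = 0;  M = 0;  N = 12*sqrt(37)/37

Compute the unit normal N̂(u, v) = (-6*sqrt(37)*u*cos(v)/(37*Abs(u)), -6*sqrt(37)*u*sin(v)/(37*Abs(u)), sqrt(37)*u/(37*Abs(u))), and the second partials r_uu, r_uv, r_vv. Take dot products:
  L(u, v) = r_uu · N̂ = 0,
  M(u, v) = r_uv · N̂ = 0,
  N(u, v) = r_vv · N̂ = 6*sqrt(37)*u^2/(37*Abs(u)).
Evaluating at (u, v) = (2, -3*pi/4):
  L = 0, M = 0, N = 12*sqrt(37)/37.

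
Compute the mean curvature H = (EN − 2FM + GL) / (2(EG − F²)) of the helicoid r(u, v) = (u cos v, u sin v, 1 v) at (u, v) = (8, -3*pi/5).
H = 0

With E = 1, F = 0, G = u^2 + 1, L = 0, M = -1/sqrt(u^2 + 1), N = 0, assemble
  H = (EN − 2FM + GL) / (2(EG − F²)) = 0.
At (u, v) = (8, -3*pi/5): H = 0.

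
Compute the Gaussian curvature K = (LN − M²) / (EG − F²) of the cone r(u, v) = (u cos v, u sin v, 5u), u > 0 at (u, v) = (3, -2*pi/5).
K = 0

Coefficients of the first fundamental form: E = 26, F = 0, G = u^2.
Coefficients of the second fundamental form: L = 0, M = 0, N = 5*sqrt(26)*u^2/(26*Abs(u)).
Assemble K = (LN − M²)/(EG − F²) = 0. At (u, v) = (3, -2*pi/5): K = 0.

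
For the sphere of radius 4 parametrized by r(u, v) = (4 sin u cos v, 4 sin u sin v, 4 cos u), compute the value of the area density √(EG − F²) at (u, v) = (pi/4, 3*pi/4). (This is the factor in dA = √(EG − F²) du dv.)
√(EG − F²)|_{(pi/4, 3*pi/4)} = 8*sqrt(2)

E = 16, F = 0, G = 16*sin(u)^2, so EG − F² = 256*sin(u)^2. Taking the positive square root: √(EG − F²) = 16*Abs(sin(u)). At (u, v) = (pi/4, 3*pi/4): 8*sqrt(2).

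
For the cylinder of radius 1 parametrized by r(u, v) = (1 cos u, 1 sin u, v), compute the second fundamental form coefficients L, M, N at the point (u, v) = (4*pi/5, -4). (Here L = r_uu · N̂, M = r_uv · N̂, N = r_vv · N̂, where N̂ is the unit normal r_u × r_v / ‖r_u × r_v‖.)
L = -1;  M = 0;  N = 0

Compute the unit normal N̂(u, v) = (cos(u), sin(u), 0), and the second partials r_uu, r_uv, r_vv. Take dot products:
  L(u, v) = r_uu · N̂ = -1,
  M(u, v) = r_uv · N̂ = 0,
  N(u, v) = r_vv · N̂ = 0.
Evaluating at (u, v) = (4*pi/5, -4):
  L = -1, M = 0, N = 0.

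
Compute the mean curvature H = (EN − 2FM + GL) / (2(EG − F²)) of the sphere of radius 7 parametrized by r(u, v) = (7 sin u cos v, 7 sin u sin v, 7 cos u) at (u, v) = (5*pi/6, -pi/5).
H = -1/7

With E = 49, F = 0, G = 49*sin(u)^2, L = -7*sin(u)/Abs(sin(u)), M = 0, N = -7*sin(u)^3/Abs(sin(u)), assemble
  H = (EN − 2FM + GL) / (2(EG − F²)) = -sin(u)/(7*Abs(sin(u))).
At (u, v) = (5*pi/6, -pi/5): H = -1/7.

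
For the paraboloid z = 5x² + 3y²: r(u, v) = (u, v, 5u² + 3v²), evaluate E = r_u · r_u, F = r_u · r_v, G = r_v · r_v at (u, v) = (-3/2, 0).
E = 226;  F = 0;  G = 1

Partials: r_u = (1, 0, 10*u), r_v = (0, 1, 6*v). As functions of (u, v):
  E = r_u · r_u = 100*u^2 + 1,
  F = r_u · r_v = 60*u*v,
  G = r_v · r_v = 36*v^2 + 1.
Evaluating at (u, v) = (-3/2, 0): E = 226, F = 0, G = 1.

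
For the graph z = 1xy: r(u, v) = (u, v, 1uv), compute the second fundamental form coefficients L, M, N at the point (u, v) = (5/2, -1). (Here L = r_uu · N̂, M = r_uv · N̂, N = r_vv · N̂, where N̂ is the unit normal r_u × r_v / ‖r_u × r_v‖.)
L = 0;  M = 2*sqrt(33)/33;  N = 0

Compute the unit normal N̂(u, v) = (-v/sqrt(u^2 + v^2 + 1), -u/sqrt(u^2 + v^2 + 1), 1/sqrt(u^2 + v^2 + 1)), and the second partials r_uu, r_uv, r_vv. Take dot products:
  L(u, v) = r_uu · N̂ = 0,
  M(u, v) = r_uv · N̂ = 1/sqrt(u^2 + v^2 + 1),
  N(u, v) = r_vv · N̂ = 0.
Evaluating at (u, v) = (5/2, -1):
  L = 0, M = 2*sqrt(33)/33, N = 0.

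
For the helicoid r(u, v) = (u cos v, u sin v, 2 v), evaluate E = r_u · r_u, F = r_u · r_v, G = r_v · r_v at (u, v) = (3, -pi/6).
E = 1;  F = 0;  G = 13

Partials: r_u = (cos(v), sin(v), 0), r_v = (-u*sin(v), u*cos(v), 2). As functions of (u, v):
  E = r_u · r_u = 1,
  F = r_u · r_v = 0,
  G = r_v · r_v = u^2 + 4.
Evaluating at (u, v) = (3, -pi/6): E = 1, F = 0, G = 13.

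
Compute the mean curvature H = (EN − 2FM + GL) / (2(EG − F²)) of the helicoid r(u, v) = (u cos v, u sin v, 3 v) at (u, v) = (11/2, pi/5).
H = 0

With E = 1, F = 0, G = u^2 + 9, L = 0, M = -3/sqrt(u^2 + 9), N = 0, assemble
  H = (EN − 2FM + GL) / (2(EG − F²)) = 0.
At (u, v) = (11/2, pi/5): H = 0.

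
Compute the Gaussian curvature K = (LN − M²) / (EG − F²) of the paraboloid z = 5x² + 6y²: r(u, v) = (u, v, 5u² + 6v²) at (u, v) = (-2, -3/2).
K = 24/105125

Coefficients of the first fundamental form: E = 100*u^2 + 1, F = 120*u*v, G = 144*v^2 + 1.
Coefficients of the second fundamental form: L = 10/sqrt(100*u^2 + 144*v^2 + 1), M = 0, N = 12/sqrt(100*u^2 + 144*v^2 + 1).
Assemble K = (LN − M²)/(EG − F²) = 120/(10000*u^4 + 28800*u^2*v^2 + 200*u^2 + 20736*v^4 + 288*v^2 + 1). At (u, v) = (-2, -3/2): K = 24/105125.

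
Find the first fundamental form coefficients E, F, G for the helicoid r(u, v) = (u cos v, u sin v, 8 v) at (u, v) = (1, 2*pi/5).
E = 1;  F = 0;  G = 65

Partials: r_u = (cos(v), sin(v), 0), r_v = (-u*sin(v), u*cos(v), 8). As functions of (u, v):
  E = r_u · r_u = 1,
  F = r_u · r_v = 0,
  G = r_v · r_v = u^2 + 64.
Evaluating at (u, v) = (1, 2*pi/5): E = 1, F = 0, G = 65.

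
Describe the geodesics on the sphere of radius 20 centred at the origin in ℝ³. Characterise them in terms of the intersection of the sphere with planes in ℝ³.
Geodesics on the sphere of radius 20 are great circles — circles of radius 20 obtained as the intersection of the sphere with planes through the origin (the centre of the sphere).

A curve α(t) of nonzero constant speed on the sphere of radius 20 is a geodesic iff its acceleration α̈ is everywhere normal to the surface, i.e. parallel to the radial vector α(t). Then d/dt(α × α̇) = α̇ × α̇ + α × α̈ = 0, so α × α̇ is a constant vector n ≠ 0 and α(t) · n = 0 for all t: α lies in the plane through the origin with normal n. The intersection of that plane with the sphere is a circle of radius 20 (a great circle). Conversely, a great circle traversed at constant speed has centripetal acceleration pointing at the origin, hence normal to the sphere, so every great circle is a geodesic.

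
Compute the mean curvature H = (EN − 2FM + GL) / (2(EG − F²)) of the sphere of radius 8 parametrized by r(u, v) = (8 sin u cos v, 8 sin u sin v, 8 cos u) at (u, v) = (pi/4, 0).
H = -1/8

With E = 64, F = 0, G = 64*sin(u)^2, L = -8*sin(u)/Abs(sin(u)), M = 0, N = -8*sin(u)^3/Abs(sin(u)), assemble
  H = (EN − 2FM + GL) / (2(EG − F²)) = -sin(u)/(8*Abs(sin(u))).
At (u, v) = (pi/4, 0): H = -1/8.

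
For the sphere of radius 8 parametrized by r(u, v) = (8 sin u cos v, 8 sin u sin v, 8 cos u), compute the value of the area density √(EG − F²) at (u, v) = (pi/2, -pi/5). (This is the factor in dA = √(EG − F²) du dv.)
√(EG − F²)|_{(pi/2, -pi/5)} = 64

E = 64, F = 0, G = 64*sin(u)^2, so EG − F² = 4096*sin(u)^2. Taking the positive square root: √(EG − F²) = 64*Abs(sin(u)). At (u, v) = (pi/2, -pi/5): 64.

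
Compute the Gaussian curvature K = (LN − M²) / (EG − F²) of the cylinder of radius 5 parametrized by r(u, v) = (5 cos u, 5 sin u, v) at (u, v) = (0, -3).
K = 0

Coefficients of the first fundamental form: E = 25, F = 0, G = 1.
Coefficients of the second fundamental form: L = -5, M = 0, N = 0.
Assemble K = (LN − M²)/(EG − F²) = 0. At (u, v) = (0, -3): K = 0.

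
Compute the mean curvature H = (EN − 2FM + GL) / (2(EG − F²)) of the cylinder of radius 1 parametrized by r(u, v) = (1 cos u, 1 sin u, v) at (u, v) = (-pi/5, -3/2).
H = -1/2

With E = 1, F = 0, G = 1, L = -1, M = 0, N = 0, assemble
  H = (EN − 2FM + GL) / (2(EG − F²)) = -1/2.
At (u, v) = (-pi/5, -3/2): H = -1/2.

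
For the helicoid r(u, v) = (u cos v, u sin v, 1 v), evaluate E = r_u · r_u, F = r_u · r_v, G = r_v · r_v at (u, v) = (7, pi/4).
E = 1;  F = 0;  G = 50

Partials: r_u = (cos(v), sin(v), 0), r_v = (-u*sin(v), u*cos(v), 1). As functions of (u, v):
  E = r_u · r_u = 1,
  F = r_u · r_v = 0,
  G = r_v · r_v = u^2 + 1.
Evaluating at (u, v) = (7, pi/4): E = 1, F = 0, G = 50.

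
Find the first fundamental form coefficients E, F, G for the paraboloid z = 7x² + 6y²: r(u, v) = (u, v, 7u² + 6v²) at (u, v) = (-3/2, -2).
E = 442;  F = 504;  G = 577

Partials: r_u = (1, 0, 14*u), r_v = (0, 1, 12*v). As functions of (u, v):
  E = r_u · r_u = 196*u^2 + 1,
  F = r_u · r_v = 168*u*v,
  G = r_v · r_v = 144*v^2 + 1.
Evaluating at (u, v) = (-3/2, -2): E = 442, F = 504, G = 577.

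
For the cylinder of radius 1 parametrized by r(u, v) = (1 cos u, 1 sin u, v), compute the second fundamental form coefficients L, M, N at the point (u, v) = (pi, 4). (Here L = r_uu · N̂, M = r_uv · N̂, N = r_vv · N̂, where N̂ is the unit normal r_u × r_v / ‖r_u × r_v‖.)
L = -1;  M = 0;  N = 0

Compute the unit normal N̂(u, v) = (cos(u), sin(u), 0), and the second partials r_uu, r_uv, r_vv. Take dot products:
  L(u, v) = r_uu · N̂ = -1,
  M(u, v) = r_uv · N̂ = 0,
  N(u, v) = r_vv · N̂ = 0.
Evaluating at (u, v) = (pi, 4):
  L = -1, M = 0, N = 0.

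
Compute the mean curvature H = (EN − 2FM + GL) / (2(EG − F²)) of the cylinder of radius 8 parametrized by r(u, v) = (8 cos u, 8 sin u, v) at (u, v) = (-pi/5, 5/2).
H = -1/16

With E = 64, F = 0, G = 1, L = -8, M = 0, N = 0, assemble
  H = (EN − 2FM + GL) / (2(EG − F²)) = -1/16.
At (u, v) = (-pi/5, 5/2): H = -1/16.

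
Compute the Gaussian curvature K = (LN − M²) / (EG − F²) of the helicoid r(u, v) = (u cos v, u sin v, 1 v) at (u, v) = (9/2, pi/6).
K = -16/7225

Coefficients of the first fundamental form: E = 1, F = 0, G = u^2 + 1.
Coefficients of the second fundamental form: L = 0, M = -1/sqrt(u^2 + 1), N = 0.
Assemble K = (LN − M²)/(EG − F²) = -1/(u^2 + 1)^2. At (u, v) = (9/2, pi/6): K = -16/7225.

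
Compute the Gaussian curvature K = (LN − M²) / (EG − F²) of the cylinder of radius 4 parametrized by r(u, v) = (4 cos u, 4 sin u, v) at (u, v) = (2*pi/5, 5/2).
K = 0

Coefficients of the first fundamental form: E = 16, F = 0, G = 1.
Coefficients of the second fundamental form: L = -4, M = 0, N = 0.
Assemble K = (LN − M²)/(EG − F²) = 0. At (u, v) = (2*pi/5, 5/2): K = 0.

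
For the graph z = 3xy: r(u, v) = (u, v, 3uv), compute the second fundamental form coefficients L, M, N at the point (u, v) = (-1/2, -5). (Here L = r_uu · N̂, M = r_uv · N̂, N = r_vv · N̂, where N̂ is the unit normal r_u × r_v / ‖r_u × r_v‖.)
L = 0;  M = 6*sqrt(913)/913;  N = 0

Compute the unit normal N̂(u, v) = (-3*v/sqrt(9*u^2 + 9*v^2 + 1), -3*u/sqrt(9*u^2 + 9*v^2 + 1), 1/sqrt(9*u^2 + 9*v^2 + 1)), and the second partials r_uu, r_uv, r_vv. Take dot products:
  L(u, v) = r_uu · N̂ = 0,
  M(u, v) = r_uv · N̂ = 3/sqrt(9*u^2 + 9*v^2 + 1),
  N(u, v) = r_vv · N̂ = 0.
Evaluating at (u, v) = (-1/2, -5):
  L = 0, M = 6*sqrt(913)/913, N = 0.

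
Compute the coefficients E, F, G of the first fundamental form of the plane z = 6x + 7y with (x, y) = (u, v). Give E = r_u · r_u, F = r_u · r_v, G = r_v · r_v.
E = 37;  F = 42;  G = 50

Compute partials: r_u = (1, 0, 6), r_v = (0, 1, 7). Then
  E = r_u · r_u = 37,
  F = r_u · r_v = 42,
  G = r_v · r_v = 50.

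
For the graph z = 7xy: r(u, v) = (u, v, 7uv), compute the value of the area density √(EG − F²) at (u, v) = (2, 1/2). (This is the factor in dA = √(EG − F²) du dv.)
√(EG − F²)|_{(2, 1/2)} = 3*sqrt(93)/2

E = 49*v^2 + 1, F = 49*u*v, G = 49*u^2 + 1, so EG − F² = 49*u^2 + 49*v^2 + 1. Taking the positive square root: √(EG − F²) = sqrt(49*u^2 + 49*v^2 + 1). At (u, v) = (2, 1/2): 3*sqrt(93)/2.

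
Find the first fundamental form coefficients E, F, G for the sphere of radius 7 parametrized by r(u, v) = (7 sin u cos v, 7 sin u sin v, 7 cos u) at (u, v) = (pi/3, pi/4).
E = 49;  F = 0;  G = 147/4

Partials: r_u = (7*cos(u)*cos(v), 7*sin(v)*cos(u), -7*sin(u)), r_v = (-7*sin(u)*sin(v), 7*sin(u)*cos(v), 0). As functions of (u, v):
  E = r_u · r_u = 49,
  F = r_u · r_v = 0,
  G = r_v · r_v = 49*sin(u)^2.
Evaluating at (u, v) = (pi/3, pi/4): E = 49, F = 0, G = 147/4.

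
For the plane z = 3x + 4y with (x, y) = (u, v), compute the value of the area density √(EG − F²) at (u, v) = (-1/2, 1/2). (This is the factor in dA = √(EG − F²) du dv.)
√(EG − F²)|_{(-1/2, 1/2)} = sqrt(26)

E = 10, F = 12, G = 17, so EG − F² = 26. Taking the positive square root: √(EG − F²) = sqrt(26). At (u, v) = (-1/2, 1/2): sqrt(26).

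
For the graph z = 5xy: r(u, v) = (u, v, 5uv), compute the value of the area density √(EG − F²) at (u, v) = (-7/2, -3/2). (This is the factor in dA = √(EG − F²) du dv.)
√(EG − F²)|_{(-7/2, -3/2)} = sqrt(1454)/2

E = 25*v^2 + 1, F = 25*u*v, G = 25*u^2 + 1, so EG − F² = 25*u^2 + 25*v^2 + 1. Taking the positive square root: √(EG − F²) = sqrt(25*u^2 + 25*v^2 + 1). At (u, v) = (-7/2, -3/2): sqrt(1454)/2.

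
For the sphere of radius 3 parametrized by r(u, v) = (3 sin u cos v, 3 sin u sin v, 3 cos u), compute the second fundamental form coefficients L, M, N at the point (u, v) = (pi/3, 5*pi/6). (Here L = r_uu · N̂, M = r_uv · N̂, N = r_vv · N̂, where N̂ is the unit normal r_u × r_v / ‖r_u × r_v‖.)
L = -3;  M = 0;  N = -9/4

Compute the unit normal N̂(u, v) = (sin(u)^2*cos(v)/Abs(sin(u)), sin(u)^2*sin(v)/Abs(sin(u)), sin(2*u)/(2*Abs(sin(u)))), and the second partials r_uu, r_uv, r_vv. Take dot products:
  L(u, v) = r_uu · N̂ = -3*sin(u)/Abs(sin(u)),
  M(u, v) = r_uv · N̂ = 0,
  N(u, v) = r_vv · N̂ = -3*sin(u)^3/Abs(sin(u)).
Evaluating at (u, v) = (pi/3, 5*pi/6):
  L = -3, M = 0, N = -9/4.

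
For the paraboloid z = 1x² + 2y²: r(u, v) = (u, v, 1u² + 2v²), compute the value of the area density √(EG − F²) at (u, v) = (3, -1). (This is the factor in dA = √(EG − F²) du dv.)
√(EG − F²)|_{(3, -1)} = sqrt(53)

E = 4*u^2 + 1, F = 8*u*v, G = 16*v^2 + 1, so EG − F² = 4*u^2 + 16*v^2 + 1. Taking the positive square root: √(EG − F²) = sqrt(4*u^2 + 16*v^2 + 1). At (u, v) = (3, -1): sqrt(53).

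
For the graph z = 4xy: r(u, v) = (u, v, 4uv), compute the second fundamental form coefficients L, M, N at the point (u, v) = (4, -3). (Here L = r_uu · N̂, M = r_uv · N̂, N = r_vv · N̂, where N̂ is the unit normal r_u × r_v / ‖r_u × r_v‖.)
L = 0;  M = 4*sqrt(401)/401;  N = 0

Compute the unit normal N̂(u, v) = (-4*v/sqrt(16*u^2 + 16*v^2 + 1), -4*u/sqrt(16*u^2 + 16*v^2 + 1), 1/sqrt(16*u^2 + 16*v^2 + 1)), and the second partials r_uu, r_uv, r_vv. Take dot products:
  L(u, v) = r_uu · N̂ = 0,
  M(u, v) = r_uv · N̂ = 4/sqrt(16*u^2 + 16*v^2 + 1),
  N(u, v) = r_vv · N̂ = 0.
Evaluating at (u, v) = (4, -3):
  L = 0, M = 4*sqrt(401)/401, N = 0.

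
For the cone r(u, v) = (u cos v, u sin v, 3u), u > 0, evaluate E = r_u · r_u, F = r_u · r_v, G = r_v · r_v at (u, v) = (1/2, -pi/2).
E = 10;  F = 0;  G = 1/4

Partials: r_u = (cos(v), sin(v), 3), r_v = (-u*sin(v), u*cos(v), 0). As functions of (u, v):
  E = r_u · r_u = 10,
  F = r_u · r_v = 0,
  G = r_v · r_v = u^2.
Evaluating at (u, v) = (1/2, -pi/2): E = 10, F = 0, G = 1/4.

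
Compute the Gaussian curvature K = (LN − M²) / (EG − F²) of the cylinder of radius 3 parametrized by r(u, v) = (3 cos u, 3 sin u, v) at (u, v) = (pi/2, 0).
K = 0

Coefficients of the first fundamental form: E = 9, F = 0, G = 1.
Coefficients of the second fundamental form: L = -3, M = 0, N = 0.
Assemble K = (LN − M²)/(EG − F²) = 0. At (u, v) = (pi/2, 0): K = 0.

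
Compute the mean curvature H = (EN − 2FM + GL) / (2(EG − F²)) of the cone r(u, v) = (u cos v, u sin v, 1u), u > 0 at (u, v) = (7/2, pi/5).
H = sqrt(2)/14

With E = 2, F = 0, G = u^2, L = 0, M = 0, N = sqrt(2)*u^2/(2*Abs(u)), assemble
  H = (EN − 2FM + GL) / (2(EG − F²)) = sqrt(2)/(4*Abs(u)).
At (u, v) = (7/2, pi/5): H = sqrt(2)/14.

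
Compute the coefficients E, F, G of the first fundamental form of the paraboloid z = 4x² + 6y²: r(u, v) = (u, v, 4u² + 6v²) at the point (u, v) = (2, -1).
E = 257;  F = -192;  G = 145

Partials: r_u = (1, 0, 8*u), r_v = (0, 1, 12*v). As functions of (u, v):
  E = r_u · r_u = 64*u^2 + 1,
  F = r_u · r_v = 96*u*v,
  G = r_v · r_v = 144*v^2 + 1.
Evaluating at (u, v) = (2, -1): E = 257, F = -192, G = 145.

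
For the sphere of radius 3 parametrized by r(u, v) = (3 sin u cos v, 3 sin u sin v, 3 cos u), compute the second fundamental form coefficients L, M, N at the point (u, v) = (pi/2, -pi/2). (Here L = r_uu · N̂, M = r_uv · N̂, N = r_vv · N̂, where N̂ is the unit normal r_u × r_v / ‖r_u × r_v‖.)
L = -3;  M = 0;  N = -3

Compute the unit normal N̂(u, v) = (sin(u)^2*cos(v)/Abs(sin(u)), sin(u)^2*sin(v)/Abs(sin(u)), sin(2*u)/(2*Abs(sin(u)))), and the second partials r_uu, r_uv, r_vv. Take dot products:
  L(u, v) = r_uu · N̂ = -3*sin(u)/Abs(sin(u)),
  M(u, v) = r_uv · N̂ = 0,
  N(u, v) = r_vv · N̂ = -3*sin(u)^3/Abs(sin(u)).
Evaluating at (u, v) = (pi/2, -pi/2):
  L = -3, M = 0, N = -3.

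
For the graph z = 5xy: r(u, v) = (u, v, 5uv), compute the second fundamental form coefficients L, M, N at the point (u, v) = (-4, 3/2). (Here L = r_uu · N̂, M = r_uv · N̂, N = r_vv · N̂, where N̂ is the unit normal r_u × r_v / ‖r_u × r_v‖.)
L = 0;  M = 10*sqrt(1829)/1829;  N = 0

Compute the unit normal N̂(u, v) = (-5*v/sqrt(25*u^2 + 25*v^2 + 1), -5*u/sqrt(25*u^2 + 25*v^2 + 1), 1/sqrt(25*u^2 + 25*v^2 + 1)), and the second partials r_uu, r_uv, r_vv. Take dot products:
  L(u, v) = r_uu · N̂ = 0,
  M(u, v) = r_uv · N̂ = 5/sqrt(25*u^2 + 25*v^2 + 1),
  N(u, v) = r_vv · N̂ = 0.
Evaluating at (u, v) = (-4, 3/2):
  L = 0, M = 10*sqrt(1829)/1829, N = 0.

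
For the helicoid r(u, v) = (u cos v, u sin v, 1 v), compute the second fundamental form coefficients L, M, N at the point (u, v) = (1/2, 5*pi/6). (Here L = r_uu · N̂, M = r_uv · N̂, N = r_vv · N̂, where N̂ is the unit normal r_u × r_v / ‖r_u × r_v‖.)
L = 0;  M = -2*sqrt(5)/5;  N = 0

Compute the unit normal N̂(u, v) = (sin(v)/sqrt(u^2 + 1), -cos(v)/sqrt(u^2 + 1), u/sqrt(u^2 + 1)), and the second partials r_uu, r_uv, r_vv. Take dot products:
  L(u, v) = r_uu · N̂ = 0,
  M(u, v) = r_uv · N̂ = -1/sqrt(u^2 + 1),
  N(u, v) = r_vv · N̂ = 0.
Evaluating at (u, v) = (1/2, 5*pi/6):
  L = 0, M = -2*sqrt(5)/5, N = 0.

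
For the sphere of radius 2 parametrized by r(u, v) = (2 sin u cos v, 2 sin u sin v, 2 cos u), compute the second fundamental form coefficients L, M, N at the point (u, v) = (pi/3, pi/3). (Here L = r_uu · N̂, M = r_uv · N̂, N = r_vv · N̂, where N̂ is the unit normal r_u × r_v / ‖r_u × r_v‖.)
L = -2;  M = 0;  N = -3/2

Compute the unit normal N̂(u, v) = (sin(u)^2*cos(v)/Abs(sin(u)), sin(u)^2*sin(v)/Abs(sin(u)), sin(2*u)/(2*Abs(sin(u)))), and the second partials r_uu, r_uv, r_vv. Take dot products:
  L(u, v) = r_uu · N̂ = -2*sin(u)/Abs(sin(u)),
  M(u, v) = r_uv · N̂ = 0,
  N(u, v) = r_vv · N̂ = -2*sin(u)^3/Abs(sin(u)).
Evaluating at (u, v) = (pi/3, pi/3):
  L = -2, M = 0, N = -3/2.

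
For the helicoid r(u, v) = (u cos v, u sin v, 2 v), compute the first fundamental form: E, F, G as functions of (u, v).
E = 1;  F = 0;  G = u^2 + 4

Compute partials: r_u = (cos(v), sin(v), 0), r_v = (-u*sin(v), u*cos(v), 2). Then
  E = r_u · r_u = 1,
  F = r_u · r_v = 0,
  G = r_v · r_v = u^2 + 4.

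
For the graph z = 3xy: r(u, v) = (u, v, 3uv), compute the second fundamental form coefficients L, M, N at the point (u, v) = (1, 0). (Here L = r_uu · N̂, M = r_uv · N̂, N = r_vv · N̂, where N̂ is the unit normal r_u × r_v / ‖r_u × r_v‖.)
L = 0;  M = 3*sqrt(10)/10;  N = 0

Compute the unit normal N̂(u, v) = (-3*v/sqrt(9*u^2 + 9*v^2 + 1), -3*u/sqrt(9*u^2 + 9*v^2 + 1), 1/sqrt(9*u^2 + 9*v^2 + 1)), and the second partials r_uu, r_uv, r_vv. Take dot products:
  L(u, v) = r_uu · N̂ = 0,
  M(u, v) = r_uv · N̂ = 3/sqrt(9*u^2 + 9*v^2 + 1),
  N(u, v) = r_vv · N̂ = 0.
Evaluating at (u, v) = (1, 0):
  L = 0, M = 3*sqrt(10)/10, N = 0.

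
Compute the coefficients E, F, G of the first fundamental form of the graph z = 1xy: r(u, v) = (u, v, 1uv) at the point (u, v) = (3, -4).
E = 17;  F = -12;  G = 10

Partials: r_u = (1, 0, v), r_v = (0, 1, u). As functions of (u, v):
  E = r_u · r_u = v^2 + 1,
  F = r_u · r_v = u*v,
  G = r_v · r_v = u^2 + 1.
Evaluating at (u, v) = (3, -4): E = 17, F = -12, G = 10.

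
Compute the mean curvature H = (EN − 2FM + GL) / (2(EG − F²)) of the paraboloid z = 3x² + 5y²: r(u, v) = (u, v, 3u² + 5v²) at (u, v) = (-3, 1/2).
H = 1703*sqrt(14)/24500

With E = 36*u^2 + 1, F = 60*u*v, G = 100*v^2 + 1, L = 6/sqrt(36*u^2 + 100*v^2 + 1), M = 0, N = 10/sqrt(36*u^2 + 100*v^2 + 1), assemble
  H = (EN − 2FM + GL) / (2(EG − F²)) = 4*(45*u^2 + 75*v^2 + 2)/(36*u^2 + 100*v^2 + 1)^(3/2).
At (u, v) = (-3, 1/2): H = 1703*sqrt(14)/24500.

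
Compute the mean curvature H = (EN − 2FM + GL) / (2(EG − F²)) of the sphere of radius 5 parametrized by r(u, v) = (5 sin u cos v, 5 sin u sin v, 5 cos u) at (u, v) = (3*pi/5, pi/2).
H = -1/5

With E = 25, F = 0, G = 25*sin(u)^2, L = -5*sin(u)/Abs(sin(u)), M = 0, N = -5*sin(u)^3/Abs(sin(u)), assemble
  H = (EN − 2FM + GL) / (2(EG − F²)) = -sin(u)/(5*Abs(sin(u))).
At (u, v) = (3*pi/5, pi/2): H = -1/5.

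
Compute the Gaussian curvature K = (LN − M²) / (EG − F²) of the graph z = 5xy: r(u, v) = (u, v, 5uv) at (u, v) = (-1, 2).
K = -25/15876

Coefficients of the first fundamental form: E = 25*v^2 + 1, F = 25*u*v, G = 25*u^2 + 1.
Coefficients of the second fundamental form: L = 0, M = 5/sqrt(25*u^2 + 25*v^2 + 1), N = 0.
Assemble K = (LN − M²)/(EG − F²) = -25/(625*u^4 + 1250*u^2*v^2 + 50*u^2 + 625*v^4 + 50*v^2 + 1). At (u, v) = (-1, 2): K = -25/15876.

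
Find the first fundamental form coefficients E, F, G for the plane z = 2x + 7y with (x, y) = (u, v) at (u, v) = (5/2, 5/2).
E = 5;  F = 14;  G = 50

Partials: r_u = (1, 0, 2), r_v = (0, 1, 7). As functions of (u, v):
  E = r_u · r_u = 5,
  F = r_u · r_v = 14,
  G = r_v · r_v = 50.
Evaluating at (u, v) = (5/2, 5/2): E = 5, F = 14, G = 50.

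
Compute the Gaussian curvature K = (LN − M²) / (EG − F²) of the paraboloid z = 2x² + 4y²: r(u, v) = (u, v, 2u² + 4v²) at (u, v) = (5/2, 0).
K = 32/10201

Coefficients of the first fundamental form: E = 16*u^2 + 1, F = 32*u*v, G = 64*v^2 + 1.
Coefficients of the second fundamental form: L = 4/sqrt(16*u^2 + 64*v^2 + 1), M = 0, N = 8/sqrt(16*u^2 + 64*v^2 + 1).
Assemble K = (LN − M²)/(EG − F²) = 32/(256*u^4 + 2048*u^2*v^2 + 32*u^2 + 4096*v^4 + 128*v^2 + 1). At (u, v) = (5/2, 0): K = 32/10201.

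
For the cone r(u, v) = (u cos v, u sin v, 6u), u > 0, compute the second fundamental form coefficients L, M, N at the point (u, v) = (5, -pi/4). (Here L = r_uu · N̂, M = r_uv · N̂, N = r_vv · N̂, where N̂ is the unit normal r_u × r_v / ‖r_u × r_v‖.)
L = 0;  M = 0;  N = 30*sqrt(37)/37

Compute the unit normal N̂(u, v) = (-6*sqrt(37)*u*cos(v)/(37*Abs(u)), -6*sqrt(37)*u*sin(v)/(37*Abs(u)), sqrt(37)*u/(37*Abs(u))), and the second partials r_uu, r_uv, r_vv. Take dot products:
  L(u, v) = r_uu · N̂ = 0,
  M(u, v) = r_uv · N̂ = 0,
  N(u, v) = r_vv · N̂ = 6*sqrt(37)*u^2/(37*Abs(u)).
Evaluating at (u, v) = (5, -pi/4):
  L = 0, M = 0, N = 30*sqrt(37)/37.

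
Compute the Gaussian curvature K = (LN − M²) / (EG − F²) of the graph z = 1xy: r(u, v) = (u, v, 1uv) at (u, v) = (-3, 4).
K = -1/676

Coefficients of the first fundamental form: E = v^2 + 1, F = u*v, G = u^2 + 1.
Coefficients of the second fundamental form: L = 0, M = 1/sqrt(u^2 + v^2 + 1), N = 0.
Assemble K = (LN − M²)/(EG − F²) = 1/((u^2*v^2 - (u^2 + 1)*(v^2 + 1))*(u^2 + v^2 + 1)). At (u, v) = (-3, 4): K = -1/676.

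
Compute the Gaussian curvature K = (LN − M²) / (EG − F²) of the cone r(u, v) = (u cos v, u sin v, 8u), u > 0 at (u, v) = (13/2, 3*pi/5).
K = 0

Coefficients of the first fundamental form: E = 65, F = 0, G = u^2.
Coefficients of the second fundamental form: L = 0, M = 0, N = 8*sqrt(65)*u^2/(65*Abs(u)).
Assemble K = (LN − M²)/(EG − F²) = 0. At (u, v) = (13/2, 3*pi/5): K = 0.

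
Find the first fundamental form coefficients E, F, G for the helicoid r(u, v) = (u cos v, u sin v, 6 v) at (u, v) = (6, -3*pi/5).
E = 1;  F = 0;  G = 72

Partials: r_u = (cos(v), sin(v), 0), r_v = (-u*sin(v), u*cos(v), 6). As functions of (u, v):
  E = r_u · r_u = 1,
  F = r_u · r_v = 0,
  G = r_v · r_v = u^2 + 36.
Evaluating at (u, v) = (6, -3*pi/5): E = 1, F = 0, G = 72.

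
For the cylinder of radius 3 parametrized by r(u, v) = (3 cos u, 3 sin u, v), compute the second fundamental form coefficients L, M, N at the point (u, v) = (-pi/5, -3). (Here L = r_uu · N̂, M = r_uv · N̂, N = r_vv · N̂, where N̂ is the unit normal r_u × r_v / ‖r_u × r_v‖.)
L = -3;  M = 0;  N = 0

Compute the unit normal N̂(u, v) = (cos(u), sin(u), 0), and the second partials r_uu, r_uv, r_vv. Take dot products:
  L(u, v) = r_uu · N̂ = -3,
  M(u, v) = r_uv · N̂ = 0,
  N(u, v) = r_vv · N̂ = 0.
Evaluating at (u, v) = (-pi/5, -3):
  L = -3, M = 0, N = 0.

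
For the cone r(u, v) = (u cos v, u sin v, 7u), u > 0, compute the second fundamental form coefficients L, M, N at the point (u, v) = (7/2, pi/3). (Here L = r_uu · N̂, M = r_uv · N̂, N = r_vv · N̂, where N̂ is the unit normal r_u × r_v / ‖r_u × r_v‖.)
L = 0;  M = 0;  N = 49*sqrt(2)/20

Compute the unit normal N̂(u, v) = (-7*sqrt(2)*u*cos(v)/(10*Abs(u)), -7*sqrt(2)*u*sin(v)/(10*Abs(u)), sqrt(2)*u/(10*Abs(u))), and the second partials r_uu, r_uv, r_vv. Take dot products:
  L(u, v) = r_uu · N̂ = 0,
  M(u, v) = r_uv · N̂ = 0,
  N(u, v) = r_vv · N̂ = 7*sqrt(2)*u^2/(10*Abs(u)).
Evaluating at (u, v) = (7/2, pi/3):
  L = 0, M = 0, N = 49*sqrt(2)/20.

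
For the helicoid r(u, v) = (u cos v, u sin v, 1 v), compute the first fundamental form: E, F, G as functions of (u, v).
E = 1;  F = 0;  G = u^2 + 1

Compute partials: r_u = (cos(v), sin(v), 0), r_v = (-u*sin(v), u*cos(v), 1). Then
  E = r_u · r_u = 1,
  F = r_u · r_v = 0,
  G = r_v · r_v = u^2 + 1.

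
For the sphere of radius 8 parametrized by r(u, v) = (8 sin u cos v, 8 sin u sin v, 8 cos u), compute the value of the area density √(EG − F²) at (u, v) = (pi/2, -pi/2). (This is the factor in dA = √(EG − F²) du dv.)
√(EG − F²)|_{(pi/2, -pi/2)} = 64

E = 64, F = 0, G = 64*sin(u)^2, so EG − F² = 4096*sin(u)^2. Taking the positive square root: √(EG − F²) = 64*Abs(sin(u)). At (u, v) = (pi/2, -pi/2): 64.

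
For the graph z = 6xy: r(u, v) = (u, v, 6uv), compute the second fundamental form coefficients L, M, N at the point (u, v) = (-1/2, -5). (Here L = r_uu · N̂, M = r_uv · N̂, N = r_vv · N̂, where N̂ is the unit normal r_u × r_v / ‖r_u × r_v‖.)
L = 0;  M = 3*sqrt(910)/455;  N = 0

Compute the unit normal N̂(u, v) = (-6*v/sqrt(36*u^2 + 36*v^2 + 1), -6*u/sqrt(36*u^2 + 36*v^2 + 1), 1/sqrt(36*u^2 + 36*v^2 + 1)), and the second partials r_uu, r_uv, r_vv. Take dot products:
  L(u, v) = r_uu · N̂ = 0,
  M(u, v) = r_uv · N̂ = 6/sqrt(36*u^2 + 36*v^2 + 1),
  N(u, v) = r_vv · N̂ = 0.
Evaluating at (u, v) = (-1/2, -5):
  L = 0, M = 3*sqrt(910)/455, N = 0.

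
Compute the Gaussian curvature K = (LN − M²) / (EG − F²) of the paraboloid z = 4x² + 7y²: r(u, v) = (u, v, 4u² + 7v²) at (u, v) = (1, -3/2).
K = 28/64009

Coefficients of the first fundamental form: E = 64*u^2 + 1, F = 112*u*v, G = 196*v^2 + 1.
Coefficients of the second fundamental form: L = 8/sqrt(64*u^2 + 196*v^2 + 1), M = 0, N = 14/sqrt(64*u^2 + 196*v^2 + 1).
Assemble K = (LN − M²)/(EG − F²) = 112/(4096*u^4 + 25088*u^2*v^2 + 128*u^2 + 38416*v^4 + 392*v^2 + 1). At (u, v) = (1, -3/2): K = 28/64009.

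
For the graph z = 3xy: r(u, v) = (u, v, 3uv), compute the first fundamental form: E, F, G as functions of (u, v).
E = 9*v^2 + 1;  F = 9*u*v;  G = 9*u^2 + 1

Compute partials: r_u = (1, 0, 3*v), r_v = (0, 1, 3*u). Then
  E = r_u · r_u = 9*v^2 + 1,
  F = r_u · r_v = 9*u*v,
  G = r_v · r_v = 9*u^2 + 1.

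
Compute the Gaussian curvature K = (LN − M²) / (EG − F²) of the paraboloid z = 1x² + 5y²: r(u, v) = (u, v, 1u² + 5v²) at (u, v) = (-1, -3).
K = 4/163805

Coefficients of the first fundamental form: E = 4*u^2 + 1, F = 20*u*v, G = 100*v^2 + 1.
Coefficients of the second fundamental form: L = 2/sqrt(4*u^2 + 100*v^2 + 1), M = 0, N = 10/sqrt(4*u^2 + 100*v^2 + 1).
Assemble K = (LN − M²)/(EG − F²) = 20/(16*u^4 + 800*u^2*v^2 + 8*u^2 + 10000*v^4 + 200*v^2 + 1). At (u, v) = (-1, -3): K = 4/163805.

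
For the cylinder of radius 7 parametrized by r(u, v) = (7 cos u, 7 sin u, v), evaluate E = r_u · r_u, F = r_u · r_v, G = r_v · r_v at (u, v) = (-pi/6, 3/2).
E = 49;  F = 0;  G = 1

Partials: r_u = (-7*sin(u), 7*cos(u), 0), r_v = (0, 0, 1). As functions of (u, v):
  E = r_u · r_u = 49,
  F = r_u · r_v = 0,
  G = r_v · r_v = 1.
Evaluating at (u, v) = (-pi/6, 3/2): E = 49, F = 0, G = 1.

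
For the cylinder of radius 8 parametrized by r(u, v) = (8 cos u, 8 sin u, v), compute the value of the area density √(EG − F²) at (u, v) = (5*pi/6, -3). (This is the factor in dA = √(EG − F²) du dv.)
√(EG − F²)|_{(5*pi/6, -3)} = 8

E = 64, F = 0, G = 1, so EG − F² = 64. Taking the positive square root: √(EG − F²) = 8. At (u, v) = (5*pi/6, -3): 8.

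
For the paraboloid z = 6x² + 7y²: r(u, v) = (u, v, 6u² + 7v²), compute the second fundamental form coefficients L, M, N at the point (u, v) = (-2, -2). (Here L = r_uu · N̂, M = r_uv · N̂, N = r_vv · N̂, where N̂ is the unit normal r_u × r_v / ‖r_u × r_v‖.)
L = 12*sqrt(1361)/1361;  M = 0;  N = 14*sqrt(1361)/1361

Compute the unit normal N̂(u, v) = (-12*u/sqrt(144*u^2 + 196*v^2 + 1), -14*v/sqrt(144*u^2 + 196*v^2 + 1), 1/sqrt(144*u^2 + 196*v^2 + 1)), and the second partials r_uu, r_uv, r_vv. Take dot products:
  L(u, v) = r_uu · N̂ = 12/sqrt(144*u^2 + 196*v^2 + 1),
  M(u, v) = r_uv · N̂ = 0,
  N(u, v) = r_vv · N̂ = 14/sqrt(144*u^2 + 196*v^2 + 1).
Evaluating at (u, v) = (-2, -2):
  L = 12*sqrt(1361)/1361, M = 0, N = 14*sqrt(1361)/1361.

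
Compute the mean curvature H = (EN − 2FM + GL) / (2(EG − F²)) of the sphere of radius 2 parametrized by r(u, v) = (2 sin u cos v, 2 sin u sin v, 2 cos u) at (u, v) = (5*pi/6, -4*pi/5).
H = -1/2

With E = 4, F = 0, G = 4*sin(u)^2, L = -2*sin(u)/Abs(sin(u)), M = 0, N = -2*sin(u)^3/Abs(sin(u)), assemble
  H = (EN − 2FM + GL) / (2(EG − F²)) = -sin(u)/(2*Abs(sin(u))).
At (u, v) = (5*pi/6, -4*pi/5): H = -1/2.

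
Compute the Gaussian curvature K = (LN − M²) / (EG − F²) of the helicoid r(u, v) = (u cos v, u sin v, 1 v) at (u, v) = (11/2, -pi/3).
K = -16/15625

Coefficients of the first fundamental form: E = 1, F = 0, G = u^2 + 1.
Coefficients of the second fundamental form: L = 0, M = -1/sqrt(u^2 + 1), N = 0.
Assemble K = (LN − M²)/(EG − F²) = -1/(u^2 + 1)^2. At (u, v) = (11/2, -pi/3): K = -16/15625.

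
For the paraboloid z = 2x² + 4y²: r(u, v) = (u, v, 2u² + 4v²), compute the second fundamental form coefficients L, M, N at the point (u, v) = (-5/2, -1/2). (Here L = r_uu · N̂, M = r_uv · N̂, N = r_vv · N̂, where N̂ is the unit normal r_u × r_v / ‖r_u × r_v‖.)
L = 4*sqrt(13)/39;  M = 0;  N = 8*sqrt(13)/39

Compute the unit normal N̂(u, v) = (-4*u/sqrt(16*u^2 + 64*v^2 + 1), -8*v/sqrt(16*u^2 + 64*v^2 + 1), 1/sqrt(16*u^2 + 64*v^2 + 1)), and the second partials r_uu, r_uv, r_vv. Take dot products:
  L(u, v) = r_uu · N̂ = 4/sqrt(16*u^2 + 64*v^2 + 1),
  M(u, v) = r_uv · N̂ = 0,
  N(u, v) = r_vv · N̂ = 8/sqrt(16*u^2 + 64*v^2 + 1).
Evaluating at (u, v) = (-5/2, -1/2):
  L = 4*sqrt(13)/39, M = 0, N = 8*sqrt(13)/39.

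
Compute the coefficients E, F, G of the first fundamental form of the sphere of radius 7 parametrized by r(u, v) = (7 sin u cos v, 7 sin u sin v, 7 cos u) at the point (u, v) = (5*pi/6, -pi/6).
E = 49;  F = 0;  G = 49/4

Partials: r_u = (7*cos(u)*cos(v), 7*sin(v)*cos(u), -7*sin(u)), r_v = (-7*sin(u)*sin(v), 7*sin(u)*cos(v), 0). As functions of (u, v):
  E = r_u · r_u = 49,
  F = r_u · r_v = 0,
  G = r_v · r_v = 49*sin(u)^2.
Evaluating at (u, v) = (5*pi/6, -pi/6): E = 49, F = 0, G = 49/4.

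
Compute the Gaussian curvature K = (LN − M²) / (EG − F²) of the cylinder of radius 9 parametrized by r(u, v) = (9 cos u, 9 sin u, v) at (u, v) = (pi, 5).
K = 0

Coefficients of the first fundamental form: E = 81, F = 0, G = 1.
Coefficients of the second fundamental form: L = -9, M = 0, N = 0.
Assemble K = (LN − M²)/(EG − F²) = 0. At (u, v) = (pi, 5): K = 0.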